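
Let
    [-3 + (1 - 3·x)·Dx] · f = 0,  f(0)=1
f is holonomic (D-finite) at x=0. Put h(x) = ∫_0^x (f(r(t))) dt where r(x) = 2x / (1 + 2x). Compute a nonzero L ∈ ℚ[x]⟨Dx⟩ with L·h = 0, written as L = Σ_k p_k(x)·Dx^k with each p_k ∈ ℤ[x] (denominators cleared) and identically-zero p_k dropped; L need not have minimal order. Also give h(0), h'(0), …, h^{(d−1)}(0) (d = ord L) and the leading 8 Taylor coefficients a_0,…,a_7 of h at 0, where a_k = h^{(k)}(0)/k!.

L = 6·Dx + (-1 + 2·x + 8·x^2)·Dx^2  (order 2).
h: a_k = 0, 1, 3, 8, 24, 384/5, 256, 6144/7, …
ICs: h(0) = 0, h′(0) = 1.

f: a_k = 1, 3, 9, 27, 81, 243, 729, 2187, …
f∘r: x↦r, Dx↦Dx/r' in L_f ⇒ L₀.
h=∫h₀ ⇒ L = L₀·Dx.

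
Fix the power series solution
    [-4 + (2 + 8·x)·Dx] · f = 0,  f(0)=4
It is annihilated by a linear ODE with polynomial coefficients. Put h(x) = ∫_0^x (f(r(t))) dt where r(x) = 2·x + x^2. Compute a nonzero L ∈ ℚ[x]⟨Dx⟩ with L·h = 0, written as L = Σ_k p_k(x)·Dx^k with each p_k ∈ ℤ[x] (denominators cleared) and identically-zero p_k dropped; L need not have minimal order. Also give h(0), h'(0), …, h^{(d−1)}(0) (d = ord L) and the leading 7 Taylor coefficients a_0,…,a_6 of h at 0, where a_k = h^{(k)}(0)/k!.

f: a_k = 4, 8, -8, 16, -40, 112, -336, …
Substitute x→r, Dx→(1/r')Dx; clear ⇒ L₀.
h=∫₀ˣh₀: take L = L₀·Dx.
L = (-4 - 4·x)·Dx + (1 + 8·x + 4·x^2)·Dx^2  (order 2).
h: a_k = 0, 4, 8, -8, 24, -456/5, 400, …
ICs: h(0) = 0, h′(0) = 4.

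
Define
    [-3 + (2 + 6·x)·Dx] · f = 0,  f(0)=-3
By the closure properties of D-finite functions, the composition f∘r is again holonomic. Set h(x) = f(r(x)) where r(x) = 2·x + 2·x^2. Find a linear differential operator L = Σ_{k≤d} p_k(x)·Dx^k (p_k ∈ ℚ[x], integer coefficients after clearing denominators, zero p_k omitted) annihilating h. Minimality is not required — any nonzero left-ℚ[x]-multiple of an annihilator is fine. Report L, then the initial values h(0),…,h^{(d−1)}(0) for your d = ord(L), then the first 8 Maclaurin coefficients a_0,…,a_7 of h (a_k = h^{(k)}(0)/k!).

L = (-3 - 6·x) + (1 + 6·x + 6·x^2)·Dx  (order 1).
h: a_k = -3, -9, 9/2, -27/2, 351/8, -1215/8, 8829/16, -33291/16, …
ICs: h(0) = -3.

f: a_k = -3, -9/2, 27/8, -81/16, 1215/128, -5103/256, 45927/1024, -216513/2048, …
Change of var in L_f (x↦r) gives L₀.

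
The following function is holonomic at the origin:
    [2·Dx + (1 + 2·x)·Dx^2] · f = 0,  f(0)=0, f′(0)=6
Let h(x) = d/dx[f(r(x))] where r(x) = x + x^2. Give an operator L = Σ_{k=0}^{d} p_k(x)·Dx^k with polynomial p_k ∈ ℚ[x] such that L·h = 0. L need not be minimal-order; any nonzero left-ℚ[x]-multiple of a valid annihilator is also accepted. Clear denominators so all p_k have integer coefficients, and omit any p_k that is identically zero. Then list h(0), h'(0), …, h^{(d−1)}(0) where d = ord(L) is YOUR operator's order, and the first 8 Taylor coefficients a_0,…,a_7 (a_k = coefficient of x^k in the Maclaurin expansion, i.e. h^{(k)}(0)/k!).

f: a_k = 0, 6, -6, 8, -12, 96/5, -32, 384/7, …
Change of var in L_f (x↦r) gives L₀.
Derive L from L₀ (diff closure).
L = (4·x + 4·x^2) + (1 + 4·x + 6·x^2 + 4·x^3)·Dx  (order 1).
h: a_k = 6, 0, -12, 24, -24, 0, 48, -96, …
ICs: h(0) = 6.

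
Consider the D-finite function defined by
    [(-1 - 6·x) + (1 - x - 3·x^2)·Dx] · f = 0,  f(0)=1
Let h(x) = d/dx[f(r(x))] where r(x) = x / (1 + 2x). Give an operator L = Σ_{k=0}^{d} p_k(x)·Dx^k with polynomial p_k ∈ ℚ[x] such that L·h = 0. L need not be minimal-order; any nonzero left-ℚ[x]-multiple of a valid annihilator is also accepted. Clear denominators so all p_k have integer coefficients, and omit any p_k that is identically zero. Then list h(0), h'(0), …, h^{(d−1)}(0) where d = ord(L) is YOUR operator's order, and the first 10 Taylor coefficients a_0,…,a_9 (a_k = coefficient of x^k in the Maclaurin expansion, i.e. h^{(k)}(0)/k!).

L = (4 + 6·x + 30·x^2 + 32·x^3) + (-1 - 13·x - 45·x^2 - 38·x^3 + 16·x^4)·Dx  (order 1).
h: a_k = 1, 4, -15, 68, -280, 1110, -4277, 16144, -59985, 220130, …
ICs: h(0) = 1.

f: a_k = 1, 1, 4, 7, 19, 40, 97, 217, 508, 1159, …
Change of var in L_f (x↦r) gives L₀.
h₀' ⇒ L via d/dx closure of L₀.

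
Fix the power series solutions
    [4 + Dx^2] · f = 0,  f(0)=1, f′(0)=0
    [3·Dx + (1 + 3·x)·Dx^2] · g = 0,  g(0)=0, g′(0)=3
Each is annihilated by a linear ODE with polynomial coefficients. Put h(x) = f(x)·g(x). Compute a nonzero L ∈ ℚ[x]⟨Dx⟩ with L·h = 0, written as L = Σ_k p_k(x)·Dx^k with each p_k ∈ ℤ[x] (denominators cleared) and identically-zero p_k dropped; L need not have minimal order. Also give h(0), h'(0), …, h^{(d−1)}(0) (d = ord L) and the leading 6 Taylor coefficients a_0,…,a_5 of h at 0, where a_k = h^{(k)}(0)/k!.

L = (-1112 - 1248·x + 7344·x^2 + 27648·x^3 + 20736·x^4) + (-48 + 2160·x + 10368·x^2 + 10368·x^3)·Dx + (-250 + 240·x + 4968·x^2 + 13824·x^3 + 10368·x^4)·Dx^2 + (-12 + 540·x + 2592·x^2 + 2592·x^3)·Dx^3 + (7 + 138·x + 783·x^2 + 1728·x^3 + 1296·x^4)·Dx^4  (order 4).
h: a_k = 0, 3, -9/2, 3, -45/4, 163/5, …
ICs: h(0) = 0, h′(0) = 3, h′′(0) = -9, h′′′(0) = 18.

f: a_k = 1, 0, -2, 0, 2/3, 0, …
g: a_k = 0, 3, -9/2, 9, -81/4, 243/5, …
h₀=f·g: eliminate ⇒ L₀, order ≤ 2·2.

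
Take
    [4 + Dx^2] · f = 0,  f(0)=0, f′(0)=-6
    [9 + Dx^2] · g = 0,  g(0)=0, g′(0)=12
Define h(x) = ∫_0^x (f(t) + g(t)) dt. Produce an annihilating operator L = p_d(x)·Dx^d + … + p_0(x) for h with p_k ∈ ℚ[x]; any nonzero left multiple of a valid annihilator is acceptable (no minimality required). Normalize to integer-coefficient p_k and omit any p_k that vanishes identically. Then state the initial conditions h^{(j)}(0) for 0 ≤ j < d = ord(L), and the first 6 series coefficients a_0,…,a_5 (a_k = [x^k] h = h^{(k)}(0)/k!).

f: a_k = 0, -6, 0, 4, 0, -4/5, …
g: a_k = 0, 12, 0, -18, 0, 81/10, …
Weyl lclm of L_f,L_g ⇒ L₀ (ord ≤ 4).
h=∫₀ˣh₀: take L = L₀·Dx.
L = 36·Dx + 13·Dx^3 + Dx^5  (order 5).
h: a_k = 0, 0, 3, 0, -7/2, 0, …
ICs: h(0) = 0, h′(0) = 0, h′′(0) = 6, h′′′(0) = 0, h′′′′(0) = -84.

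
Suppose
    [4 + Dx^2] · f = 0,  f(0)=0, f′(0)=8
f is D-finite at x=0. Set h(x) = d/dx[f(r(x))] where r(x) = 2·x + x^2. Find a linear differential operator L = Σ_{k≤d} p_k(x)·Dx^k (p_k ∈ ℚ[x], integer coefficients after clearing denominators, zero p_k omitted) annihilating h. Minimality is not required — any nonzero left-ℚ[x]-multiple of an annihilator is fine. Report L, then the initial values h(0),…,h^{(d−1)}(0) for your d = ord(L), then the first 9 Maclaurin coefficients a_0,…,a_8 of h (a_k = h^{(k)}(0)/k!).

L = (19 + 64·x + 96·x^2 + 64·x^3 + 16·x^4) + (-3 - 3·x)·Dx + (1 + 2·x + x^2)·Dx^2  (order 2).
h: a_k = 16, 16, -128, -256, 32/3, 480, 22784/45, -1024/45, -155104/315, …
ICs: h(0) = 16, h′(0) = 16.

f: a_k = 0, 8, 0, -16/3, 0, 16/15, 0, -32/315, 0, …
Change of var in L_f (x↦r) gives L₀.
h₀' ⇒ L via d/dx closure of L₀.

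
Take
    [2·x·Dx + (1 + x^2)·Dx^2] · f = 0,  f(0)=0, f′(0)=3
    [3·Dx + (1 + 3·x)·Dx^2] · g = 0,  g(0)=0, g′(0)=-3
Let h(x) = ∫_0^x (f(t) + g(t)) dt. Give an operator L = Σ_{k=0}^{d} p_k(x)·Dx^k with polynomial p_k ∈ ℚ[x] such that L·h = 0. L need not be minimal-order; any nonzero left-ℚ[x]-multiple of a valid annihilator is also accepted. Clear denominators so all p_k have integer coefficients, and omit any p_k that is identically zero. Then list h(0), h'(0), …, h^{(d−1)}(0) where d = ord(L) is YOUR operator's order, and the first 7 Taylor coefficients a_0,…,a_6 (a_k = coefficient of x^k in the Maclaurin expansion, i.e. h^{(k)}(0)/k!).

L = (-6 - 54·x + 18·x^2 + 18·x^3)·Dx^2 + (-20 - 12·x - 48·x^2 + 36·x^3 + 36·x^4)·Dx^3 + (-3 - 7·x + 6·x^2 + 2·x^3 + 9·x^4 + 9·x^5)·Dx^4  (order 4).
h: a_k = 0, 0, 0, 3/2, -5/2, 81/20, -8, …
ICs: h(0) = 0, h′(0) = 0, h′′(0) = 0, h′′′(0) = 9.

f: a_k = 0, 3, 0, -1, 0, 3/5, 0, …
g: a_k = 0, -3, 9/2, -9, 81/4, -243/5, 243/2, …
f+g: L₀ = lclm(L_f,L_g), ord ≤ 2+2.
∫: right-multiply L₀ by Dx.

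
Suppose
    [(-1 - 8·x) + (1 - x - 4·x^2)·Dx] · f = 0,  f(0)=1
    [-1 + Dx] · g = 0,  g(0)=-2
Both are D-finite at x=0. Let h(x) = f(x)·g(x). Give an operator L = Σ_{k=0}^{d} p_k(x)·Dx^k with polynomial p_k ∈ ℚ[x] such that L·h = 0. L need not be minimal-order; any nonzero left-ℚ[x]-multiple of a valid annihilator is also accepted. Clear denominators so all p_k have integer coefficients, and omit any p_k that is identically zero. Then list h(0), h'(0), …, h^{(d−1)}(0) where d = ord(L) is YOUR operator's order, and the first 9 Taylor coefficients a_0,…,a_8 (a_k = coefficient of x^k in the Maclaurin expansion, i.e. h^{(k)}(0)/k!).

L = (2 + 7·x - 4·x^2) + (-1 + x + 4·x^2)·Dx  (order 1).
h: a_k = -2, -4, -13, -88/3, -977/12, -5963/30, -188797/360, -831287/630, -68891713/20160, …
ICs: h(0) = -2.

f: a_k = 1, 1, 5, 9, 29, 65, 181, 441, 1165, …
g: a_k = -2, -2, -1, -1/3, -1/12, -1/60, -1/360, -1/2520, -1/20160, …
L₀ := L_f ⊗_s L_g (sym. prod.), ord ≤ 1.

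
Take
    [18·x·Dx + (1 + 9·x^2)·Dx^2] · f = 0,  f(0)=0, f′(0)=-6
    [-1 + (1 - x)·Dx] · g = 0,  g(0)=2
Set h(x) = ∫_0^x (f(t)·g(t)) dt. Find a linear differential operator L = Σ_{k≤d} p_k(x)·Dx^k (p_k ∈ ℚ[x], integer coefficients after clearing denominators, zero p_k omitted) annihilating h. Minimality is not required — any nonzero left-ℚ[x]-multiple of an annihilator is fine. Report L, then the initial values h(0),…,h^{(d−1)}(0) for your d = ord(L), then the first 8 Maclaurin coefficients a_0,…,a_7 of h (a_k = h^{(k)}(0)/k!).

f: a_k = 0, -6, 0, 18, 0, -486/5, 0, 4374/7, …
g: a_k = 2, 2, 2, 2, 2, 2, 2, 2, …
L₀ := L_f ⊗_s L_g (sym. prod.), ord ≤ 2.
∫: right-multiply L₀ by Dx.
L = 18·x·Dx + (2 - 18·x + 36·x^2)·Dx^2 + (-1 + x - 9·x^2 + 9·x^3)·Dx^3  (order 3).
h: a_k = 0, 0, -6, -4, 6, 24/5, -142/5, -852/35, …
ICs: h(0) = 0, h′(0) = 0, h′′(0) = -12.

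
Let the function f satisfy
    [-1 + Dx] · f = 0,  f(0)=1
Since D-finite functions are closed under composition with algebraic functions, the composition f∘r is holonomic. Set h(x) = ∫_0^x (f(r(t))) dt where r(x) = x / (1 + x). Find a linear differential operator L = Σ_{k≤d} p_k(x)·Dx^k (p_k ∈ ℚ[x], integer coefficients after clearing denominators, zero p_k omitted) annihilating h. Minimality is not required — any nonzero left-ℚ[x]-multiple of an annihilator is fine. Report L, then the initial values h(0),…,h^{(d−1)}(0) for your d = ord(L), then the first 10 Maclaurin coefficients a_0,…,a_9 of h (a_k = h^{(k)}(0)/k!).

L = -Dx + (1 + 2·x + x^2)·Dx^2  (order 2).
h: a_k = 0, 1, 1/2, -1/6, 1/24, 1/120, -19/720, 151/5040, -1091/40320, 7841/362880, …
ICs: h(0) = 0, h′(0) = 1.

f: a_k = 1, 1, 1/2, 1/6, 1/24, 1/120, 1/720, 1/5040, 1/40320, 1/362880, …
h₀=f(r): pull back L_f along r ⇒ L₀.
h=∫₀ˣh₀: take L = L₀·Dx.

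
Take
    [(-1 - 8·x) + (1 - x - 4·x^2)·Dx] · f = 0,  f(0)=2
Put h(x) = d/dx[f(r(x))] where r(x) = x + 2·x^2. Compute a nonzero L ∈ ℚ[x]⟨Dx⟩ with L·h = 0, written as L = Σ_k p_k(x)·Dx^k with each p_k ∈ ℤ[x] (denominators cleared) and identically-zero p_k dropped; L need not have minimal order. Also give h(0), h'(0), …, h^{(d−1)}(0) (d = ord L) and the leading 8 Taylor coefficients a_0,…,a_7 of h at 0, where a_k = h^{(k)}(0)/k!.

f: a_k = 2, 2, 10, 18, 58, 130, 362, 882, …
h₀=f(r): pull back L_f along r ⇒ L₀.
Differentiate: ansatz ord ≤ ord L₀ ⇒ L.
L = (14 + 20·x + 120·x^2 + 320·x^3 + 320·x^4) + (-1 - 3·x + 10·x^2 + 40·x^3 + 80·x^4 + 64·x^5)·Dx  (order 1).
h: a_k = 2, 28, 174, 824, 4050, 19188, 85974, 381808, …
ICs: h(0) = 2.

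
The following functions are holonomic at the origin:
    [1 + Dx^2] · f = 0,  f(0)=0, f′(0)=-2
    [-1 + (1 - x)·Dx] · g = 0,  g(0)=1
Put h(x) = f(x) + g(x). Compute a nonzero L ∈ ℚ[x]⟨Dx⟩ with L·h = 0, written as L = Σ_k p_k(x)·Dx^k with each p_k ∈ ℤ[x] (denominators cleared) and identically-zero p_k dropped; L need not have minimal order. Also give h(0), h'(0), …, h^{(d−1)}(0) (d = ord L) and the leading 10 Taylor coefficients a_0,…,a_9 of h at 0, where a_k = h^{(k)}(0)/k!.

f: a_k = 0, -2, 0, 1/3, 0, -1/60, 0, 1/2520, 0, -1/181440, …
g: a_k = 1, 1, 1, 1, 1, 1, 1, 1, 1, 1, …
Weyl lclm of L_f,L_g ⇒ L₀ (ord ≤ 3).
L = (-7 + 2·x - x^2) + (3 - 5·x + 3·x^2 - x^3)·Dx + (-7 + 2·x - x^2)·Dx^2 + (3 - 5·x + 3·x^2 - x^3)·Dx^3  (order 3).
h: a_k = 1, -1, 1, 4/3, 1, 59/60, 1, 2521/2520, 1, 181439/181440, …
ICs: h(0) = 1, h′(0) = -1, h′′(0) = 2.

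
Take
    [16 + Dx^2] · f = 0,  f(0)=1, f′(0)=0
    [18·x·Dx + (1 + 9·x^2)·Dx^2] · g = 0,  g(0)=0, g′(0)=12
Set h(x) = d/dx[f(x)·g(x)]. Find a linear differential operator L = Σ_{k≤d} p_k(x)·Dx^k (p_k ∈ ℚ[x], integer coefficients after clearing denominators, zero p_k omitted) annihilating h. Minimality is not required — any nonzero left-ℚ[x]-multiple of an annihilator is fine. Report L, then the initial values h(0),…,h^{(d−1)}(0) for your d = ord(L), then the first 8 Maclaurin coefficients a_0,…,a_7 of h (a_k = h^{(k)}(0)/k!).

f: a_k = 1, 0, -8, 0, 32/3, 0, -256/45, 0, …
g: a_k = 0, 12, 0, -36, 0, 972/5, 0, -8748/7, …
Product ⇒ symmetric product L₀, ord ≤ 4.
h₀' ⇒ L via d/dx closure of L₀.
L = (524992 + 14103936·x^2 + 183342528·x^4 + 608394240·x^6 + 1431032832·x^8 + 3627970560·x^10 + 8707129344·x^12) + (314208·x + 11036736·x^3 + 108591840·x^5 + 419904000·x^7 + 1209323520·x^9 + 2176782336·x^11)·Dx + (38012 + 1098792·x^2 + 14837580·x^4 + 64186992·x^6 + 209112192·x^8 + 589545216·x^10 + 1088391168·x^12)·Dx^2 + (19638·x + 689796·x^3 + 6786990·x^5 + 26244000·x^7 + 75582720·x^9 + 136048896·x^11)·Dx^3 + (325 + 13581·x^2 + 211167·x^4 + 1635147·x^6 + 7479540·x^8 + 22674816·x^10 + 34012224·x^12)·Dx^4  (order 4).
h: a_k = 12, 0, -396, 0, 3052, 0, -342004/15, 0, …
ICs: h(0) = 12, h′(0) = 0, h′′(0) = -792, h′′′(0) = 0.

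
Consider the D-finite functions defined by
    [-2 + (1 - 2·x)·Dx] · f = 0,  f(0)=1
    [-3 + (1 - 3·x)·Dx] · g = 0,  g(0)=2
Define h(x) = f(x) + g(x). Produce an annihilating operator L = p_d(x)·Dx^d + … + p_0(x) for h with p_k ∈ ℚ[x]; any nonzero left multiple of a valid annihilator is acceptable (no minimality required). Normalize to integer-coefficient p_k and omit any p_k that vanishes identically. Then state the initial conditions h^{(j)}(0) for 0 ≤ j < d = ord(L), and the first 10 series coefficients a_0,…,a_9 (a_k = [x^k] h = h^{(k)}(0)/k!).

L = -12 + (10 - 24·x)·Dx + (-1 + 5·x - 6·x^2)·Dx^2  (order 2).
h: a_k = 3, 8, 22, 62, 178, 518, 1522, 4502, 13378, 39878, …
ICs: h(0) = 3, h′(0) = 8.

f: a_k = 1, 2, 4, 8, 16, 32, 64, 128, 256, 512, …
g: a_k = 2, 6, 18, 54, 162, 486, 1458, 4374, 13122, 39366, …
Weyl lclm of L_f,L_g ⇒ L₀ (ord ≤ 2).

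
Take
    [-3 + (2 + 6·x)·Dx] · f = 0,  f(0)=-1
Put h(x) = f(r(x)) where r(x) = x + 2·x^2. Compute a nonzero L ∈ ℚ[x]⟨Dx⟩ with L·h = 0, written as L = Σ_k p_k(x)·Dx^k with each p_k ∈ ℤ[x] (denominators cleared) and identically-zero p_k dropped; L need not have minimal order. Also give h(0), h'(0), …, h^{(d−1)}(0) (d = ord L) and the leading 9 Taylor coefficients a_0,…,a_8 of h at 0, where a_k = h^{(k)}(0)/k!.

f: a_k = -1, -3/2, 9/8, -27/16, 405/128, -1701/256, 15309/1024, -72171/2048, 2814669/32768, …
h₀=f(r): pull back L_f along r ⇒ L₀.
L = (-3 - 12·x) + (2 + 6·x + 12·x^2)·Dx  (order 1).
h: a_k = -1, -3/2, -15/8, 45/16, -315/128, -405/256, 11205/1024, -41715/2048, 282285/32768, …
ICs: h(0) = -1.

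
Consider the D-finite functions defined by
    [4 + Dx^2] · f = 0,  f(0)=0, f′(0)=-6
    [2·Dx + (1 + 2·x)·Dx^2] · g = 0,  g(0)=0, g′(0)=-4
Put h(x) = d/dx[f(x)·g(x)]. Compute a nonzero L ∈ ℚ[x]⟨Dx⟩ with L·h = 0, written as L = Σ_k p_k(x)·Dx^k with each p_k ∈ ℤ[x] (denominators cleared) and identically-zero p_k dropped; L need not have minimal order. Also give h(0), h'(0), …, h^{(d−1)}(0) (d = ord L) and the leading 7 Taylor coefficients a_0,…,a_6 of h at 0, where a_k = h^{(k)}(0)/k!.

f: a_k = 0, -6, 0, 4, 0, -4/5, 0, …
g: a_k = 0, -4, 4, -16/3, 8, -64/5, 64/3, …
h₀=f·g: eliminate ⇒ L₀, order ≤ 2·2.
Derive L from L₀ (diff closure).
L = (-400 - 1408·x - 2688·x^2 + 1536·x^3 + 11008·x^4 + 12288·x^5 + 4096·x^6) + (-192 - 512·x + 640·x^2 + 3840·x^3 + 5120·x^4 + 2048·x^5)·Dx + (-112 - 352·x - 224·x^2 + 2304·x^3 + 6272·x^4 + 6144·x^5 + 2048·x^6)·Dx^2 + (-48 - 128·x + 160·x^2 + 960·x^3 + 1280·x^4 + 512·x^5)·Dx^3 + (-3 + 112·x^2 + 480·x^3 + 880·x^4 + 768·x^5 + 256·x^6)·Dx^4  (order 4).
h: a_k = 0, 48, -72, 64, -160, 352, -3472/5, …
ICs: h(0) = 0, h′(0) = 48, h′′(0) = -144, h′′′(0) = 384.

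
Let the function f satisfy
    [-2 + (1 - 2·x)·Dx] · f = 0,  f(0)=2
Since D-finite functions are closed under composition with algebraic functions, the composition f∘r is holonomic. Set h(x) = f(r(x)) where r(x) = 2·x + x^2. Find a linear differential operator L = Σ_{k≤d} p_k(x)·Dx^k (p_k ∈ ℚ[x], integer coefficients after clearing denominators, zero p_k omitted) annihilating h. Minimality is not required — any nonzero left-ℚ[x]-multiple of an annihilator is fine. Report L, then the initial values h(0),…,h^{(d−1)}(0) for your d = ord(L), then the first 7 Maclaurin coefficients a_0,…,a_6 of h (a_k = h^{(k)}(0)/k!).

L = (4 + 4·x) + (-1 + 4·x + 2·x^2)·Dx  (order 1).
h: a_k = 2, 8, 36, 160, 712, 3168, 14096, …
ICs: h(0) = 2.

f: a_k = 2, 4, 8, 16, 32, 64, 128, …
L₀ from L_f via x↦r, Dx↦r'^{-1}Dx.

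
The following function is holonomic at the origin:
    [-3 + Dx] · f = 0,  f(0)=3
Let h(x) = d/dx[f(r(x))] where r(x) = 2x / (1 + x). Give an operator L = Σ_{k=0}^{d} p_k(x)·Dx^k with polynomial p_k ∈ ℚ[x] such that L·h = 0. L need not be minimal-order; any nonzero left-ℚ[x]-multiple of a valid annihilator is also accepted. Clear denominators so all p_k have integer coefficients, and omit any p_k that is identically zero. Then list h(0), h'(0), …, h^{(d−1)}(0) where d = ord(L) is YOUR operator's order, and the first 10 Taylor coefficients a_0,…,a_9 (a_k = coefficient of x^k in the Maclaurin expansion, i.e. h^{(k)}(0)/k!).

L = (4 - 2·x) + (-1 - 2·x - x^2)·Dx  (order 1).
h: a_k = 18, 72, 54, -72, -18, 432/5, -342/5, -288/35, 2754/35, -3384/35, …
ICs: h(0) = 18.

f: a_k = 3, 9, 27/2, 27/2, 81/8, 243/40, 243/80, 729/560, 2187/4480, 729/4480, …
Substitute x→r, Dx→(1/r')Dx; clear ⇒ L₀.
Differentiate: ansatz ord ≤ ord L₀ ⇒ L.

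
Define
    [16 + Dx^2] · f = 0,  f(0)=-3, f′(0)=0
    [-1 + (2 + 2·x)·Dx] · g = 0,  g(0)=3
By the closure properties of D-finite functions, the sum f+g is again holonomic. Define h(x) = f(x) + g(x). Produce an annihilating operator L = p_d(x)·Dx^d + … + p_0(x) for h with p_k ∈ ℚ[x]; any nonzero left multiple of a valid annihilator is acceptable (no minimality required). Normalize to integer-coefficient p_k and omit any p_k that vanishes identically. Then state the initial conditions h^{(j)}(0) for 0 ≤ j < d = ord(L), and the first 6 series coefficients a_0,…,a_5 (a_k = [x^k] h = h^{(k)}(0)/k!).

L = (-1072 - 2048·x - 1024·x^2) + (2016 + 6112·x + 6144·x^2 + 2048·x^3)·Dx + (-67 - 128·x - 64·x^2)·Dx^2 + (126 + 382·x + 384·x^2 + 128·x^3)·Dx^3  (order 3).
h: a_k = 0, 3/2, 189/8, 3/16, -4111/128, 21/256, …
ICs: h(0) = 0, h′(0) = 3/2, h′′(0) = 189/4.

f: a_k = -3, 0, 24, 0, -32, 0, …
g: a_k = 3, 3/2, -3/8, 3/16, -15/128, 21/256, …
Sum ⇒ L₀ = lclm(L_f,L_g) in ℚ(x)⟨Dx⟩.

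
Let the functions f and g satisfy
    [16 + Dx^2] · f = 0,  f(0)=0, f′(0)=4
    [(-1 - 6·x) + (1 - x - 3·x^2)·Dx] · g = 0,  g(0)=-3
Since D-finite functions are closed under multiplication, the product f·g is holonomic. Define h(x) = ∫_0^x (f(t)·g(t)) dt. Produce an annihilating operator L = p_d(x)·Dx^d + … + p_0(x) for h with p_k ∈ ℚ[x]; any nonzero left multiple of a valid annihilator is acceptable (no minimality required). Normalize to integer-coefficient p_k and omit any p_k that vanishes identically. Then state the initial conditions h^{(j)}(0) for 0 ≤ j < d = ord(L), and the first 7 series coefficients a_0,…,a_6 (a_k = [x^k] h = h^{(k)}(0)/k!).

L = (-10 + 16·x + 48·x^2)·Dx + (2 + 12·x)·Dx^2 + (-1 + x + 3·x^2)·Dx^3  (order 3).
h: a_k = 0, 0, -6, -4, -4, -52/5, -314/15, …
ICs: h(0) = 0, h′(0) = 0, h′′(0) = -12.

f: a_k = 0, 4, 0, -32/3, 0, 128/15, 0, …
g: a_k = -3, -3, -12, -21, -57, -120, -291, …
Sym-product of L_f,L_g gives L₀ (≤ ord 2).
h=∫₀ˣh₀: take L = L₀·Dx.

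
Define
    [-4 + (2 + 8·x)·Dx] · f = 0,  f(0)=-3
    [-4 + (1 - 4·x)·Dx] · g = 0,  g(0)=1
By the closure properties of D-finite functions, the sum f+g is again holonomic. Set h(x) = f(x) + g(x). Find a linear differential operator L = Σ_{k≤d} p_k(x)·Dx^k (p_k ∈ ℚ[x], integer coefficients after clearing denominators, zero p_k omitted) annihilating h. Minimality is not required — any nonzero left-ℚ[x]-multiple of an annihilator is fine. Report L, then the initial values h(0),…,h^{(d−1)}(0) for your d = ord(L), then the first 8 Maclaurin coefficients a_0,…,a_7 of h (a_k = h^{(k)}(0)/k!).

f: a_k = -3, -6, 6, -12, 30, -84, 252, -792, …
g: a_k = 1, 4, 16, 64, 256, 1024, 4096, 16384, …
Weyl lclm of L_f,L_g ⇒ L₀ (ord ≤ 2).
L = (40 + 96·x) + (-18 - 112·x - 288·x^2)·Dx + (1 + 12·x - 16·x^2 - 192·x^3)·Dx^2  (order 2).
h: a_k = -2, -2, 22, 52, 286, 940, 4348, 15592, …
ICs: h(0) = -2, h′(0) = -2.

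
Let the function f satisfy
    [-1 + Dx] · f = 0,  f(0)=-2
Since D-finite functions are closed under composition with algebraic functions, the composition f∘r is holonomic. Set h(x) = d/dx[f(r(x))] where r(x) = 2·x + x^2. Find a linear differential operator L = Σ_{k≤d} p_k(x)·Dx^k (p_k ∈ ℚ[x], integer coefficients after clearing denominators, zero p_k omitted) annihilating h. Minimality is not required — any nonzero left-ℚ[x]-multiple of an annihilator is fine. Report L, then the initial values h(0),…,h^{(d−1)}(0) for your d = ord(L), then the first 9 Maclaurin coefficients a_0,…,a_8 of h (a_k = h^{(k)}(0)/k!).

f: a_k = -2, -2, -1, -1/3, -1/12, -1/60, -1/360, -1/2520, -1/20160, …
h₀=f(r): pull back L_f along r ⇒ L₀.
h=h₀': d/dx-closure on L₀ ⇒ L.
L = (3 + 4·x + 2·x^2) + (-1 - x)·Dx  (order 1).
h: a_k = -4, -12, -20, -76/3, -26, -346/15, -814/45, -90/7, -5281/630, …
ICs: h(0) = -4.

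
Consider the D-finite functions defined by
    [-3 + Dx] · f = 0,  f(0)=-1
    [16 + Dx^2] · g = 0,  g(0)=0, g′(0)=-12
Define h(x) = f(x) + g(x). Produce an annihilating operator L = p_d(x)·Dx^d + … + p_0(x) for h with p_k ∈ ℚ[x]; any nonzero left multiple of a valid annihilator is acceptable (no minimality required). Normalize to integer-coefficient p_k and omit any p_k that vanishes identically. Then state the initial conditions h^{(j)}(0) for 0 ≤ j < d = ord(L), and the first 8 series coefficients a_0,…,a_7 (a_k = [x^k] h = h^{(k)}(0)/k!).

L = -48 + 16·Dx - 3·Dx^2 + Dx^3  (order 3).
h: a_k = -1, -15, -9/2, 55/2, -27/8, -221/8, -81/80, 3131/336, …
ICs: h(0) = -1, h′(0) = -15, h′′(0) = -9.

f: a_k = -1, -3, -9/2, -9/2, -27/8, -81/40, -81/80, -243/560, …
g: a_k = 0, -12, 0, 32, 0, -128/5, 0, 1024/105, …
h₀=f+g: left-lcm gives L₀, ord ≤ 3.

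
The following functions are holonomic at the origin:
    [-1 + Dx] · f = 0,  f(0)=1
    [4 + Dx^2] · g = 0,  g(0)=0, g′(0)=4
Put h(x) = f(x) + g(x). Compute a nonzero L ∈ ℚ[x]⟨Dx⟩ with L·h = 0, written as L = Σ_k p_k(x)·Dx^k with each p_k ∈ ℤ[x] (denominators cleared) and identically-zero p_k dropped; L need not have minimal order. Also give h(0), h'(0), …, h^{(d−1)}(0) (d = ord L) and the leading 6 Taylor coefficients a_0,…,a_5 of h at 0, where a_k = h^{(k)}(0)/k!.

f: a_k = 1, 1, 1/2, 1/6, 1/24, 1/120, …
g: a_k = 0, 4, 0, -8/3, 0, 8/15, …
f+g: L₀ = lclm(L_f,L_g), ord ≤ 1+2.
L = -4 + 4·Dx - Dx^2 + Dx^3  (order 3).
h: a_k = 1, 5, 1/2, -5/2, 1/24, 13/24, …
ICs: h(0) = 1, h′(0) = 5, h′′(0) = 1.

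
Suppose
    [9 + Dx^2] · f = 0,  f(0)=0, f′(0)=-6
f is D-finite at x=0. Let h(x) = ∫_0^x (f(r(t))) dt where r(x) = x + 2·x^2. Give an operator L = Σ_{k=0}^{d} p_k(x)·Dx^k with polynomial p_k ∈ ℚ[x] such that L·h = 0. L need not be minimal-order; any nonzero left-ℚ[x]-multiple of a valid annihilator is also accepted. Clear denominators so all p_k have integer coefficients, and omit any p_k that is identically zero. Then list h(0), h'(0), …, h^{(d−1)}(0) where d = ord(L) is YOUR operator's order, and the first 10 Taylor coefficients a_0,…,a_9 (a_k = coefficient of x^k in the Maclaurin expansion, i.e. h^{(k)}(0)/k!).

L = (9 + 108·x + 432·x^2 + 576·x^3)·Dx - 4·Dx^2 + (1 + 4·x)·Dx^3  (order 3).
h: a_k = 0, 0, -3, -4, 9/4, 54/5, 693/40, 9/2, -45117/2240, -693/20, …
ICs: h(0) = 0, h′(0) = 0, h′′(0) = -6.

f: a_k = 0, -6, 0, 9, 0, -81/20, 0, 243/280, 0, -243/2240, …
L₀ from L_f via x↦r, Dx↦r'^{-1}Dx.
∫: right-multiply L₀ by Dx.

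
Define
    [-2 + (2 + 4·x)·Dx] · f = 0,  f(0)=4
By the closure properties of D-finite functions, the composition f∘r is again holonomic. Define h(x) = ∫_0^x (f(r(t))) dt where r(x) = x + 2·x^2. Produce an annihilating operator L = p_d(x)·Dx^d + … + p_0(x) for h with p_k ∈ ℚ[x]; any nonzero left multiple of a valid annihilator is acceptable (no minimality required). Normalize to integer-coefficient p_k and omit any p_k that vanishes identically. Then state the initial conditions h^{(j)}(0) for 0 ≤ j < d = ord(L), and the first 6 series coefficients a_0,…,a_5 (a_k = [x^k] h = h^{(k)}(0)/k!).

f: a_k = 4, 4, -2, 2, -5/2, 7/2, …
h₀=f(r): pull back L_f along r ⇒ L₀.
h=∫₀ˣh₀: take L = L₀·Dx.
L = (-1 - 4·x)·Dx + (1 + 2·x + 4·x^2)·Dx^2  (order 2).
h: a_k = 0, 4, 2, 2, -3/2, 3/10, …
ICs: h(0) = 0, h′(0) = 4.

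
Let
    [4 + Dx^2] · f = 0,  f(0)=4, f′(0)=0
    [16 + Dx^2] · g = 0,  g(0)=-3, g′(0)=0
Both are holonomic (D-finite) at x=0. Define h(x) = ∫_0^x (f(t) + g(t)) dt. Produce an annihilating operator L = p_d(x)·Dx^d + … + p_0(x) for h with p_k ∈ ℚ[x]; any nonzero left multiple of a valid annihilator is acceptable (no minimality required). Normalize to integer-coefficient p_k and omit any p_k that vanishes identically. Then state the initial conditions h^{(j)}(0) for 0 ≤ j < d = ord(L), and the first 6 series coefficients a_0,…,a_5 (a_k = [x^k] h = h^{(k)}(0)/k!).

L = 64·Dx + 20·Dx^3 + Dx^5  (order 5).
h: a_k = 0, 1, 0, 16/3, 0, -88/15, …
ICs: h(0) = 0, h′(0) = 1, h′′(0) = 0, h′′′(0) = 32, h′′′′(0) = 0.

f: a_k = 4, 0, -8, 0, 8/3, 0, …
g: a_k = -3, 0, 24, 0, -32, 0, …
f+g: L₀ = lclm(L_f,L_g), ord ≤ 2+2.
Integrate: L := L₀·Dx.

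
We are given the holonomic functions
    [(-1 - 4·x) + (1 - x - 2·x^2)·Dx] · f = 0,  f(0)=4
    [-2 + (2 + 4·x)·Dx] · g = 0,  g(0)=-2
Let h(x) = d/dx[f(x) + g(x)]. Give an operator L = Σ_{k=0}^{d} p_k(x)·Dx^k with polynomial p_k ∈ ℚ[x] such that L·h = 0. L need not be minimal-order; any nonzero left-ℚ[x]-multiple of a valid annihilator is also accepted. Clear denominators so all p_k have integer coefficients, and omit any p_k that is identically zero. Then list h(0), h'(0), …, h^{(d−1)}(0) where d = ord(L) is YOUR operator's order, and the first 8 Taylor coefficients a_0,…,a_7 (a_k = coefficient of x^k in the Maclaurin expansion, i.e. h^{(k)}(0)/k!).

f: a_k = 4, 4, 12, 20, 44, 84, 172, 340, …
g: a_k = -2, -2, 1, -1, 5/4, -7/4, 21/8, -33/8, …
Weyl lclm of L_f,L_g ⇒ L₀ (ord ≤ 2).
h=h₀': d/dx-closure on L₀ ⇒ L.
L = (-48 - 222·x - 432·x^2 - 336·x^3 - 240·x^4) + (-27 - 258·x - 873·x^2 - 1368·x^3 - 1284·x^4 - 720·x^5)·Dx + (7 + 34·x + 41·x^2 - 54·x^3 - 236·x^4 - 328·x^5 - 160·x^6)·Dx^2  (order 2).
h: a_k = 2, 26, 57, 181, 1645/4, 4191/4, 18809/8, 44205/8, …
ICs: h(0) = 2, h′(0) = 26.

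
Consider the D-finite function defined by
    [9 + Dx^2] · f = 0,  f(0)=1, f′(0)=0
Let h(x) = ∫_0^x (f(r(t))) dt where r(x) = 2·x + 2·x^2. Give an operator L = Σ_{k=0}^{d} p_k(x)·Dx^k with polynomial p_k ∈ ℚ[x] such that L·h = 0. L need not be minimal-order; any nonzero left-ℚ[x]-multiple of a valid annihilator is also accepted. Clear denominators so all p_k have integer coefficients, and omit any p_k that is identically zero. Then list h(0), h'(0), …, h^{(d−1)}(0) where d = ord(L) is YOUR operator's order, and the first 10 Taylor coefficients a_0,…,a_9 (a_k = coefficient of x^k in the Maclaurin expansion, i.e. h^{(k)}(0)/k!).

L = (36 + 216·x + 432·x^2 + 288·x^3)·Dx - 2·Dx^2 + (1 + 2·x)·Dx^3  (order 3).
h: a_k = 0, 1, 0, -6, -9, 36/5, 36, 1296/35, -108/5, -3408/35, …
ICs: h(0) = 0, h′(0) = 1, h′′(0) = 0.

f: a_k = 1, 0, -9/2, 0, 27/8, 0, -81/80, 0, 729/4480, 0, …
h₀=f(r): pull back L_f along r ⇒ L₀.
∫: right-multiply L₀ by Dx.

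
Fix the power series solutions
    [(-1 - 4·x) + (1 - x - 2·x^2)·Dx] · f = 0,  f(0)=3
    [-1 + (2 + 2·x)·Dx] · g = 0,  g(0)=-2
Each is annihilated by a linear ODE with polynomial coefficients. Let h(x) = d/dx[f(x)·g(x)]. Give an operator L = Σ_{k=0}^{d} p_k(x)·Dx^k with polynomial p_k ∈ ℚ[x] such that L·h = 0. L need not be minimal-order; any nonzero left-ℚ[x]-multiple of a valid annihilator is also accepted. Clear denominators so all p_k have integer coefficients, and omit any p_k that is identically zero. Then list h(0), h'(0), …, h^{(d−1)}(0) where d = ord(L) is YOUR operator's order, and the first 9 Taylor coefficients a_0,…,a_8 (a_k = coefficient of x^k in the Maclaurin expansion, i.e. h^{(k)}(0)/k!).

L = (9 + 20·x + 20·x^2) + (-2 - 2·x + 8·x^2 + 8·x^3)·Dx  (order 1).
h: a_k = -9, -81/2, -927/8, -5049/16, -100035/128, -482247/256, -4491963/1024, -20553993/2048, -739615563/32768, …
ICs: h(0) = -9.

f: a_k = 3, 3, 9, 15, 33, 63, 129, 255, 513, …
g: a_k = -2, -1, 1/4, -1/8, 5/64, -7/128, 21/512, -33/1024, 429/16384, …
h₀=f·g: eliminate ⇒ L₀, order ≤ 1·1.
Derive L from L₀ (diff closure).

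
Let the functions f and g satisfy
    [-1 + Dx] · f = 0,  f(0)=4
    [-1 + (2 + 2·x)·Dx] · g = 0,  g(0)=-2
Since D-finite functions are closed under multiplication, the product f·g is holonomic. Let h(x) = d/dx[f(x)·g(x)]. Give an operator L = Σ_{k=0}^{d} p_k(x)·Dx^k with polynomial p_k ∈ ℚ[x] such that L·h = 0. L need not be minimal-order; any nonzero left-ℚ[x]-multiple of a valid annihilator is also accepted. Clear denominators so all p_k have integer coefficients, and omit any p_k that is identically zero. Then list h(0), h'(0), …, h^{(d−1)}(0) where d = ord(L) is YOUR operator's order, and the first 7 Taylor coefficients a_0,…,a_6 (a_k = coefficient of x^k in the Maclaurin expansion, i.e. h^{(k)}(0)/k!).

f: a_k = 4, 4, 2, 2/3, 1/6, 1/30, 1/180, …
g: a_k = -2, -1, 1/4, -1/8, 5/64, -7/128, 21/512, …
Sym-product of L_f,L_g gives L₀ (≤ ord 1).
h₀' ⇒ L via d/dx closure of L₀.
L = (7 + 12·x + 4·x^2) + (-6 - 10·x - 4·x^2)·Dx  (order 1).
h: a_k = -12, -14, -17/2, -11/4, -107/96, 89/960, -1123/3840, …
ICs: h(0) = -12.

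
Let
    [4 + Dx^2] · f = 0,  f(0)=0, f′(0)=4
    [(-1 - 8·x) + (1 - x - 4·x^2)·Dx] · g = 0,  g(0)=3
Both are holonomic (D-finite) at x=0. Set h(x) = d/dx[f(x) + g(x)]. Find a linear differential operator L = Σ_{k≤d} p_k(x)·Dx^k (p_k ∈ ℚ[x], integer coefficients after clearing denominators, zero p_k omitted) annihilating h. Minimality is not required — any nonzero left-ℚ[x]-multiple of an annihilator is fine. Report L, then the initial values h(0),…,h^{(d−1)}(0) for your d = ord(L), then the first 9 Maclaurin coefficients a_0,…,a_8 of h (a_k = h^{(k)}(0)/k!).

f: a_k = 0, 4, 0, -8/3, 0, 8/15, 0, -16/315, 0, …
g: a_k = 3, 3, 15, 27, 87, 195, 543, 1323, 3495, …
Weyl lclm of L_f,L_g ⇒ L₀ (ord ≤ 3).
Differentiate: ansatz ord ≤ ord L₀ ⇒ L.
L = (1472 + 8672·x + 38224·x^2 + 28480·x^3 + 58880·x^4 + 9216·x^5 + 12288·x^6) + (-116 - 892·x + 504·x^2 + 2312·x^3 + 5920·x^4 + 10368·x^5 + 3584·x^6 + 4096·x^7)·Dx + (368 + 2168·x + 9556·x^2 + 7120·x^3 + 14720·x^4 + 2304·x^5 + 3072·x^6)·Dx^2 + (-29 - 223·x + 126·x^2 + 578·x^3 + 1480·x^4 + 2592·x^5 + 896·x^6 + 1024·x^7)·Dx^3  (order 3).
h: a_k = 7, 30, 73, 348, 2933/3, 3258, 416729/45, 27960, 24911153/315, …
ICs: h(0) = 7, h′(0) = 30, h′′(0) = 146.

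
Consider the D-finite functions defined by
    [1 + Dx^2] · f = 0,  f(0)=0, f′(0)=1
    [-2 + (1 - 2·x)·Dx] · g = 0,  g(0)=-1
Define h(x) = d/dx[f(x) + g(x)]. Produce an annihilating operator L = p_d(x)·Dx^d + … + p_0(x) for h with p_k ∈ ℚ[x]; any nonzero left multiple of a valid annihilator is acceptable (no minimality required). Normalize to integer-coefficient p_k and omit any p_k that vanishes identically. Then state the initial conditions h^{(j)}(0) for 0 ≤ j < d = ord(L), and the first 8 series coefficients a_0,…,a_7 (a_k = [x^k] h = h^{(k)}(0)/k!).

f: a_k = 0, 1, 0, -1/6, 0, 1/120, 0, -1/5040, …
g: a_k = -1, -2, -4, -8, -16, -32, -64, -128, …
L₀ := lclm(L_f,L_g); ord L₀ ≤ 2+1.
h₀' ⇒ L via d/dx closure of L₀.
L = (196 - 16·x + 16·x^2) + (-25 + 54·x - 12·x^2 + 8·x^3)·Dx + (196 - 16·x + 16·x^2)·Dx^2 + (-25 + 54·x - 12·x^2 + 8·x^3)·Dx^3  (order 3).
h: a_k = -1, -8, -49/2, -64, -3839/24, -384, -645121/720, -2048, …
ICs: h(0) = -1, h′(0) = -8, h′′(0) = -49.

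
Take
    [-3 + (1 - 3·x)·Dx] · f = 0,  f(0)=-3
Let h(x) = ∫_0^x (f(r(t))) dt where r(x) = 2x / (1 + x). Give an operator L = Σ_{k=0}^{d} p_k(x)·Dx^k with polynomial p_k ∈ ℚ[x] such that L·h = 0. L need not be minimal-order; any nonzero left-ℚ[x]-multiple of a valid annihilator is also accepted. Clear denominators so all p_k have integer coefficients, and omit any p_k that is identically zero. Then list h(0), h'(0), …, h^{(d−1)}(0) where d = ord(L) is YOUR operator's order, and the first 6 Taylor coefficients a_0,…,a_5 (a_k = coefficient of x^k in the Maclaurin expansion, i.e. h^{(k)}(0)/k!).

L = 6·Dx + (-1 + 4·x + 5·x^2)·Dx^2  (order 2).
h: a_k = 0, -3, -9, -30, -225/2, -450, …
ICs: h(0) = 0, h′(0) = -3.

f: a_k = -3, -9, -27, -81, -243, -729, …
Substitute x→r, Dx→(1/r')Dx; clear ⇒ L₀.
∫: right-multiply L₀ by Dx.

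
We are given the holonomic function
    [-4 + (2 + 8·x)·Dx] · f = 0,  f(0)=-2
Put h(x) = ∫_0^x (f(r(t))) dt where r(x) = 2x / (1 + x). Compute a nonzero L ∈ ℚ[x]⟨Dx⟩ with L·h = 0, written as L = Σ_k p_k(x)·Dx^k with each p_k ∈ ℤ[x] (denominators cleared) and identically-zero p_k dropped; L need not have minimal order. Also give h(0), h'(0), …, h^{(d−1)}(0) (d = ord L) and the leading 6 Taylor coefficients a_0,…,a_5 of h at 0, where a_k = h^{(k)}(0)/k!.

f: a_k = -2, -4, 4, -8, 20, -56, …
h₀=f(r): pull back L_f along r ⇒ L₀.
h=∫₀ˣh₀: take L = L₀·Dx.
L = -4·Dx + (1 + 10·x + 9·x^2)·Dx^2  (order 2).
h: a_k = 0, -2, -4, 8, -26, 568/5, …
ICs: h(0) = 0, h′(0) = -2.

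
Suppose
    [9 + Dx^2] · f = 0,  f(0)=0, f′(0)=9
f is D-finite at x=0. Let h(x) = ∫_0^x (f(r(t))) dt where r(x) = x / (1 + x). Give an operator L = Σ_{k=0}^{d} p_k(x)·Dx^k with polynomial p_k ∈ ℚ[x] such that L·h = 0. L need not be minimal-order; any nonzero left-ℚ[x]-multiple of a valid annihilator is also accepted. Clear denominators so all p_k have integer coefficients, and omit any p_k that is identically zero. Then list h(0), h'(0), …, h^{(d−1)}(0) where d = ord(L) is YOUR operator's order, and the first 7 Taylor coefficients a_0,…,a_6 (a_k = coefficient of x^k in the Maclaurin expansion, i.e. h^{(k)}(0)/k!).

L = 9·Dx + (2 + 6·x + 6·x^2 + 2·x^3)·Dx^2 + (1 + 4·x + 6·x^2 + 4·x^3 + x^4)·Dx^3  (order 3).
h: a_k = 0, 0, 9/2, -3, -9/8, 63/10, -879/80, …
ICs: h(0) = 0, h′(0) = 0, h′′(0) = 9.

f: a_k = 0, 9, 0, -27/2, 0, 243/40, 0, …
L₀ from L_f via x↦r, Dx↦r'^{-1}Dx.
h=∫h₀ ⇒ L = L₀·Dx.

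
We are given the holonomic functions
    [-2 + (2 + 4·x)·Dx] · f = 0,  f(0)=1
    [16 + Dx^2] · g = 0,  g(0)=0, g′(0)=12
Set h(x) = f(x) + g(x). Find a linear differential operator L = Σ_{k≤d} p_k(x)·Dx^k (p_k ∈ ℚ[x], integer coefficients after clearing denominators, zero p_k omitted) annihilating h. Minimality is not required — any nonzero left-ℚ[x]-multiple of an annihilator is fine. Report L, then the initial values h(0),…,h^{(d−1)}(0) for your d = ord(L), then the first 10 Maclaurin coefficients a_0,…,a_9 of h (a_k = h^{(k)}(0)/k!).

L = (-304 - 1024·x - 1024·x^2) + (240 + 1504·x + 3072·x^2 + 2048·x^3)·Dx + (-19 - 64·x - 64·x^2)·Dx^2 + (15 + 94·x + 192·x^2 + 128·x^3)·Dx^3  (order 3).
h: a_k = 1, 13, -1/2, -63/2, -5/8, 1059/40, -21/16, -12919/1680, -429/128, 937819/120960, …
ICs: h(0) = 1, h′(0) = 13, h′′(0) = -1.

f: a_k = 1, 1, -1/2, 1/2, -5/8, 7/8, -21/16, 33/16, -429/128, 715/128, …
g: a_k = 0, 12, 0, -32, 0, 128/5, 0, -1024/105, 0, 2048/945, …
L₀ := lclm(L_f,L_g); ord L₀ ≤ 1+2.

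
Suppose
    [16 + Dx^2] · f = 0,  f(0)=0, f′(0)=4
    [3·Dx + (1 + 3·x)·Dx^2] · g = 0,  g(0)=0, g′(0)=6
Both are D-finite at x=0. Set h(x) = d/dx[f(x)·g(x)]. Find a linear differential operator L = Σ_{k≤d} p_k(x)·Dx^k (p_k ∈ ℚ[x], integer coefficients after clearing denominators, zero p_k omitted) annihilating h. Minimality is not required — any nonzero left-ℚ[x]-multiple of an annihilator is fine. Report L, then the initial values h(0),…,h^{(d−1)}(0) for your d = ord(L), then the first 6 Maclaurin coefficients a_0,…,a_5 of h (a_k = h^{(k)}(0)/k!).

f: a_k = 0, 4, 0, -32/3, 0, 128/15, …
g: a_k = 0, 6, -9, 18, -81/2, 486/5, …
Sym-product of L_f,L_g gives L₀ (≤ ord 4).
h=h₀': d/dx-closure on L₀ ⇒ L.
L = (-252256 - 1400832·x + 774144·x^2 + 36937728·x^3 + 133871616·x^4 + 191102976·x^5 + 95551488·x^6) + (-43296 + 45216·x + 2557440·x^2 + 11404800·x^3 + 19906560·x^4 + 11943936·x^5)·Dx + (-14630 - 16992·x + 831600·x^2 + 6110208·x^3 + 17853696·x^4 + 23887872·x^5 + 11943936·x^6)·Dx^2 + (-2706 + 2826·x + 159840·x^2 + 712800·x^3 + 1244160·x^4 + 746496·x^5)·Dx^3 + (71 + 4410·x + 48951·x^2 + 237600·x^3 + 592920·x^4 + 746496·x^5 + 373248·x^6)·Dx^4  (order 4).
h: a_k = 0, 48, -108, 32, -330, 1488, …
ICs: h(0) = 0, h′(0) = 48, h′′(0) = -216, h′′′(0) = 192.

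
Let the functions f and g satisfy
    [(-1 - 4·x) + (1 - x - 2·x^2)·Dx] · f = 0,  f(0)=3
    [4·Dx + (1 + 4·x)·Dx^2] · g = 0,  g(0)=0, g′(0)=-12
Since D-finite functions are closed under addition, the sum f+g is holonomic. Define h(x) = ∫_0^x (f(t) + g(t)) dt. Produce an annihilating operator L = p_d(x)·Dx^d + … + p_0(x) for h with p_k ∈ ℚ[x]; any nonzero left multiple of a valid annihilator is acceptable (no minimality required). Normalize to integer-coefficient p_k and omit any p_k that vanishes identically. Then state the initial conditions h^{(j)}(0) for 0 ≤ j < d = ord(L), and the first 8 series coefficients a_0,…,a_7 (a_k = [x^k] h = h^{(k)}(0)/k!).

f: a_k = 3, 3, 9, 15, 33, 63, 129, 255, …
g: a_k = 0, -12, 24, -64, 192, -3072/5, 2048, -49152/7, …
h₀=f+g: left-lcm gives L₀, ord ≤ 3.
h=∫₀ˣh₀: take L = L₀·Dx.
L = (156 + 624·x + 1440·x^2 + 768·x^3 + 768·x^4)·Dx^2 + (-1 + 160·x + 1064·x^2 + 1952·x^3 + 1600·x^4 + 1280·x^5)·Dx^3 + (-5 - 39·x - 66·x^2 + 80·x^3 + 240·x^4 + 384·x^5 + 256·x^6)·Dx^4  (order 4).
h: a_k = 0, 3, -9/2, 11, -49/4, 45, -919/10, 311, …
ICs: h(0) = 0, h′(0) = 3, h′′(0) = -9, h′′′(0) = 66.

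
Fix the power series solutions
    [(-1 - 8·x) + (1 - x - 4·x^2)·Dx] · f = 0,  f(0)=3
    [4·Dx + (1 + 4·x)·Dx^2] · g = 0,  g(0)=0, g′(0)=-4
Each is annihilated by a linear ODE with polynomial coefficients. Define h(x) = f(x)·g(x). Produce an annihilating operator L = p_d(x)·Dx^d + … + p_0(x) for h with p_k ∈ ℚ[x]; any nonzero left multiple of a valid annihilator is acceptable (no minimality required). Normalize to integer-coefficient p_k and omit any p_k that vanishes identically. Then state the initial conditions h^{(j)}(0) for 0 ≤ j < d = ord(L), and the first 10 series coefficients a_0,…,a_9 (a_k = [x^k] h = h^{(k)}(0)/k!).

L = (12 + 64·x) + (-2 + 28·x + 80·x^2)·Dx + (-1 - 3·x + 8·x^2 + 16·x^3)·Dx^2  (order 2).
h: a_k = 0, -12, 12, -100, 140, -4372/5, 8668/5, -61500/7, 795364/35, -10478948/105, …
ICs: h(0) = 0, h′(0) = -12.

f: a_k = 3, 3, 15, 27, 87, 195, 543, 1323, 3495, 8787, …
g: a_k = 0, -4, 8, -64/3, 64, -1024/5, 2048/3, -16384/7, 8192, -262144/9, …
L₀ := L_f ⊗_s L_g (sym. prod.), ord ≤ 2.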